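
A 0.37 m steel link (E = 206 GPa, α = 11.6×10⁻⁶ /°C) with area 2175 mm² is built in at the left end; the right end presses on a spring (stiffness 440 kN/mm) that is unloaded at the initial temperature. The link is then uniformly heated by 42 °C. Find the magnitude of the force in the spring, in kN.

Free thermal expansion: δ_free = αΔT L = 11.6×10⁻⁶ × 42 × 370 = 0.1803 mm.
With a force P in the spring, the elastic change of the link is PL/(AE) and that of the spring is P/k; compatibility requires their sum to equal δ_free.
So P = δ_free / [L/(AE) + 1/k] = 0.1803 / [ 370/(2175×206×10³) + 1/(440×10³) ].
P = 0.1803 / 3.099×10⁻⁶ = 58180 N.

P ≈ 58.2 kN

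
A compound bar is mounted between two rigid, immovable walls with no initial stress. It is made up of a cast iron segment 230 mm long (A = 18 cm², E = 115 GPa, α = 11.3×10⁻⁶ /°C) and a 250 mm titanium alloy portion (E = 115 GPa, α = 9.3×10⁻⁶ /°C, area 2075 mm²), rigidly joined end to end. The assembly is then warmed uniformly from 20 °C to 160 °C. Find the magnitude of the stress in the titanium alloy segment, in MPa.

Free thermal expansion of the whole bar: Σ αᵢΔT Lᵢ = 11.3×10⁻⁶×140×230 + 9.3×10⁻⁶×140×250 = 0.6894 mm.
The walls prevent any net length change, so an axial force P (same in every segment) develops. Compatibility: P · Σ Lᵢ/(AᵢEᵢ) = δ_free.
The series flexibility is Σ Lᵢ/(AᵢEᵢ) = 230/(1800×115×10³) + 250/(2075×115×10³) = 2.159×10⁻⁶ mm/N.
Hence P = δ_free / Σ(L/AE) = 0.6894/2.159×10⁻⁶ = 319.3 kN (compressive).
σ_{titanium alloy} = P / A = 319300 / 2075 = 153.9 MPa.

σ ≈ 154 MPa (compressive)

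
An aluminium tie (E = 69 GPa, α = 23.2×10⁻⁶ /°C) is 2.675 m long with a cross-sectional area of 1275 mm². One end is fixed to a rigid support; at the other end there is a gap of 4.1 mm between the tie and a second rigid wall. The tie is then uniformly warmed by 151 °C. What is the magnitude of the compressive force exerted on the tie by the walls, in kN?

Unrestrained expansion: δ_free = αΔT L = 23.2×10⁻⁶ × 151 × 2675 = 9.371 mm.
After closing the 4.1 mm clearance, 9.371 − 4.1 = 5.271 mm of expansion remains to be suppressed by the wall.
Compatibility: PL/(AE) = 5.271 mm, so σ = P/A = E × (5.271/2675) = 136 MPa.
P = σA = 136 × 1275 = 173.4 kN.

P ≈ 173 kN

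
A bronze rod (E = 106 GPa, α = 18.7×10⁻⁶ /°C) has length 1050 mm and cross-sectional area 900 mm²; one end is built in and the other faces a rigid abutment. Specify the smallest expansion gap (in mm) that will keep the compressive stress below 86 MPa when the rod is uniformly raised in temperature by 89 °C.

g ≈ 0.896 mm

With no wall the rod would lengthen by αΔT L = 18.7×10⁻⁶ × 89 × 1050 = 1.748 mm.
At the allowable stress the elastic shortening the wall may impose is σL/E = 86 × 1050 / (106×10³) = 0.8519 mm.
The gap must absorb the remainder: g_min = 1.748 − 0.8519 = 0.8956 mm.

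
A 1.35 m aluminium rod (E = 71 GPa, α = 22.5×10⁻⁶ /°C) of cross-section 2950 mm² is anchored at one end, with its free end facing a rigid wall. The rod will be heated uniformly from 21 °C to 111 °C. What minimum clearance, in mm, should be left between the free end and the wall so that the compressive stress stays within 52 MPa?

With no wall the rod would lengthen by αΔT L = 22.5×10⁻⁶ × 90 × 1350 = 2.734 mm.
At the allowable stress the elastic shortening the wall may impose is σL/E = 52 × 1350 / (71×10³) = 0.9887 mm.
The gap must absorb the remainder: g_min = 2.734 − 0.9887 = 1.745 mm.

g ≈ 1.75 mm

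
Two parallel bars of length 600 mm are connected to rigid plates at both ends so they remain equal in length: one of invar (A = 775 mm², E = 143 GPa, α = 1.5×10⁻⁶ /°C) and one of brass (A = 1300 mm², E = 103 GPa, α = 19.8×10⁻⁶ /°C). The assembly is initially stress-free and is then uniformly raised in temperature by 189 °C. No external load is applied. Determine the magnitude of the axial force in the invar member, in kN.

Both members must finish at the same length. With the larger α, the brass tends to over-expand; the plates restrain it, putting the brass in compression and the invar in tension. With no external load the two internal forces are equal and opposite, magnitude P.
Setting the final lengths equal and cancelling L: (α₁ − α₂)ΔT = P/(A₁E₁) + P/(A₂E₂).
|α₁ − α₂|·ΔT = 18.3×10⁻⁶ × 189 = 0.003459.
1/(A₁E₁) + 1/(A₂E₂) = 1/(775×143×10³) + 1/(1300×103×10³) = 1.649×10⁻⁸ N⁻¹.
P = 0.003459 / 1.649×10⁻⁸ = 209700 N = 209.7 kN.

P ≈ 210 kN (tensile in the invar)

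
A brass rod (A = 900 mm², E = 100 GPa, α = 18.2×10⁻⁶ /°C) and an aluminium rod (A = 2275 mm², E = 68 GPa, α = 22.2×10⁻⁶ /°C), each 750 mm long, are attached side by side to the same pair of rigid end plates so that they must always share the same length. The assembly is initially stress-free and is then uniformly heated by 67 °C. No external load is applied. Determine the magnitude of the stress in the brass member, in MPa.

σ ≈ 16.9 MPa (tensile)

Equilibrium of a rigid end plate with no external load gives equal and opposite internal forces ±P in the two members. Since α_{aluminium} > α_{brass}, heating drives the aluminium into compression and the brass into tension.
Equating the net (thermal + elastic) strains gives |α₁ − α₂|·ΔT = P·[1/(A₁E₁) + 1/(A₂E₂)].
|α₁ − α₂|·ΔT = 4×10⁻⁶ × 67 = 0.000268.
1/(A₁E₁) + 1/(A₂E₂) = 1/(900×100×10³) + 1/(2275×68×10³) = 1.758×10⁻⁸ N⁻¹.
P = 0.000268 / 1.758×10⁻⁸ = 15250 N = 15.25 kN.
σ_{brass} = P/A₁ = 15250/900 = 16.94 MPa, tensile.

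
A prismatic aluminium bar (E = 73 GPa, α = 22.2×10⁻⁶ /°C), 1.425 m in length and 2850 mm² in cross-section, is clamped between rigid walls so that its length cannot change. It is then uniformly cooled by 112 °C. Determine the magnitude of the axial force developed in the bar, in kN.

Full restraint means ε = 0, so the stress is σ = EαΔT = 73×10³ × 22.2×10⁻⁶ × 112 = 181.5 MPa.
P = AEαΔT = 2850 × 73×10³ × 22.2×10⁻⁶ × 112 = 517.3 kN (tensile).

P ≈ 517 kN (tensile)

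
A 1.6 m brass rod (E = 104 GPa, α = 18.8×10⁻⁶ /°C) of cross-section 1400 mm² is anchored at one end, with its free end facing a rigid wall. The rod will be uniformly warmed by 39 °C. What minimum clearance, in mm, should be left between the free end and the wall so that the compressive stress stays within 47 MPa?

Free expansion if unrestrained: δ_free = αΔT L = 18.8×10⁻⁶ × 39 × 1600 = 1.173 mm.
At the allowable stress the elastic shortening the wall may impose is σL/E = 47 × 1600 / (104×10³) = 0.7231 mm.
The gap must absorb the remainder: g_min = 1.173 − 0.7231 = 0.45 mm.

g ≈ 0.45 mm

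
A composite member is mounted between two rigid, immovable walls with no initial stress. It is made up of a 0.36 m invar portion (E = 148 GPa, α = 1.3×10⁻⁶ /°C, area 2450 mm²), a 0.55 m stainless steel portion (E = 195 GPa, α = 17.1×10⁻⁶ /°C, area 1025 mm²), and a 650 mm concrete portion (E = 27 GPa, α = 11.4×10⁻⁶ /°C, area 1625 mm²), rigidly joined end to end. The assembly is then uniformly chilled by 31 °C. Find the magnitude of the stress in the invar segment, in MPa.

σ ≈ 11.8 MPa (tensile)

Free thermal contraction of the whole bar: Σ αᵢΔT Lᵢ = 1.3×10⁻⁶×31×360 + 17.1×10⁻⁶×31×550 + 11.4×10⁻⁶×31×650 = 0.5358 mm.
The rigid supports impose zero overall length change; the single axial force P common to all segments must satisfy P Σ Lᵢ/(AᵢEᵢ) = δ_free.
The series flexibility is Σ Lᵢ/(AᵢEᵢ) = 360/(2450×148×10³) + 550/(1025×195×10³) + 650/(1625×27×10³) = 1.856×10⁻⁵ mm/N.
Hence P = δ_free / Σ(L/AE) = 0.5358/1.856×10⁻⁵ = 28.87 kN (tensile).
σ_{invar} = P / A = 28870 / 2450 = 11.78 MPa.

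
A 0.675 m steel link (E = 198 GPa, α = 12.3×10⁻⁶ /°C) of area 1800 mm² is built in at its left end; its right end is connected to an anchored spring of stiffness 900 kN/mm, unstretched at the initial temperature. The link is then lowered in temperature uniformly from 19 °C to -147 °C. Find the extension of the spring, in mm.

δ ≈ 0.51 mm

If the spring were absent the link would shorten by αΔT L = 12.3×10⁻⁶ × 166 × 675 = 1.378 mm.
Let P be the tensile force in the spring. The link extends elastically by PL/(AE) and the spring stretches by P/k; together these equal δ_free.
P [ L/(AE) + 1/k ] = δ_free → P [ 675/(1800×198×10³) + 1/(900×10³) ] = 1.378.
P = 1.378 / 3.005×10⁻⁶ = 458600 N.
Spring extension = P/k = 458600/(900×10³) = 0.5096 mm.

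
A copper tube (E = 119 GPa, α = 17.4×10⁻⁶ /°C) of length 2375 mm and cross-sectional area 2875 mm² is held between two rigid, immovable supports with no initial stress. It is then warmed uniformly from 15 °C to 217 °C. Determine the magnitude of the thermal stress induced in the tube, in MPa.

With length fixed, the mechanical strain must cancel the thermal strain αΔT = 17.4×10⁻⁶ × 202 = 3514.8×10⁻⁶.
Hence σ = E·αΔT = 119×10³ × 3514.8×10⁻⁶ = 418.3 MPa, compressive.

σ ≈ 418 MPa (compressive)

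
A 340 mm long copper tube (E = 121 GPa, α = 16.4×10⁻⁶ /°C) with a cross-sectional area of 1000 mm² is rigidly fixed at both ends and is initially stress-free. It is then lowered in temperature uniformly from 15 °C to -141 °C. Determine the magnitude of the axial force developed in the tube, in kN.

With zero net strain, σ = E·αΔT = 121 GPa × 16.4×10⁻⁶ × 156 = 309.6 MPa.
Axial force P = σA = 309.6 × 1000 = 309600 N = 309.6 kN, tensile.

P ≈ 310 kN (tensile)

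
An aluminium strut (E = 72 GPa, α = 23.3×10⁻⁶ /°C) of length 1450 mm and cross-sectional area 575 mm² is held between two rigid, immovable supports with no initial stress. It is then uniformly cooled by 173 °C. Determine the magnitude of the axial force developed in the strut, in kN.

The ends cannot move, so σ = EαΔT = 72×10³ × 23.3×10⁻⁶ × 173 = 290.2 MPa.
Then P = σA = 290.2 × 575 mm² = 166.9 kN, tensile.

P ≈ 167 kN (tensile)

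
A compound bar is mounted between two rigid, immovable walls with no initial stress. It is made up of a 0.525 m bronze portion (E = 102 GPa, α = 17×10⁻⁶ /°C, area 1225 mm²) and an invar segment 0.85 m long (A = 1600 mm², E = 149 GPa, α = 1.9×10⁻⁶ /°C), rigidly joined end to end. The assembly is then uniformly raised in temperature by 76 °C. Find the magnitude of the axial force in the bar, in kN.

P ≈ 103 kN (compressive)

Free thermal expansion of the whole bar: Σ αᵢΔT Lᵢ = 17×10⁻⁶×76×525 + 1.9×10⁻⁶×76×850 = 0.801 mm.
Since the ends are fixed, an axial force P builds up, equal in every segment, with P · Σ Lᵢ/(AᵢEᵢ) = δ_free.
Σ Lᵢ/(AᵢEᵢ) = 525/(1225×102×10³) + 850/(1600×149×10³) = 7.767×10⁻⁶ mm/N.
So P = 0.801 / 7.767×10⁻⁶ = 103.1 kN, compressive.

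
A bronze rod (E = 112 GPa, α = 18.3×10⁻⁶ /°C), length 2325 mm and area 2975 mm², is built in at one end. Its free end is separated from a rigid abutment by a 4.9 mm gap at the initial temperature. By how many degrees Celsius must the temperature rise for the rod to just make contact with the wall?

ΔT ≈ 115 °C

The gap closes when αΔT L = 4.9 mm, since the rod is still unstressed at that instant.
ΔT = 4.9 / (18.3×10⁻⁶ × 2325) = 115.2 °C.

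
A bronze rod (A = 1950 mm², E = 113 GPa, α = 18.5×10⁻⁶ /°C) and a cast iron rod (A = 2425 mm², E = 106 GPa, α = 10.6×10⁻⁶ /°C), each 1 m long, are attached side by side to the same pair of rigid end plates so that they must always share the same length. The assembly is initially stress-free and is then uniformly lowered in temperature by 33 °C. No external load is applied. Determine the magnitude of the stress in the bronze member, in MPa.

σ ≈ 15.9 MPa (tensile)

Equilibrium of a rigid end plate with no external load gives equal and opposite internal forces ±P in the two members. Since α_{bronze} > α_{cast iron}, cooling drives the bronze into tension and the cast iron into compression.
Compatibility of the two members (thermal + elastic change equal): (α₁ − α₂)ΔT = P·[1/(A₁E₁) + 1/(A₂E₂)].
|α₁ − α₂|·ΔT = 7.9×10⁻⁶ × 33 = 0.0002607.
1/(A₁E₁) + 1/(A₂E₂) = 1/(1950×113×10³) + 1/(2425×106×10³) = 8.429×10⁻⁹ N⁻¹.
P = 0.0002607 / 8.429×10⁻⁹ = 30930 N = 30.93 kN.
σ_{bronze} = P/A₁ = 30930/1950 = 15.86 MPa, tensile.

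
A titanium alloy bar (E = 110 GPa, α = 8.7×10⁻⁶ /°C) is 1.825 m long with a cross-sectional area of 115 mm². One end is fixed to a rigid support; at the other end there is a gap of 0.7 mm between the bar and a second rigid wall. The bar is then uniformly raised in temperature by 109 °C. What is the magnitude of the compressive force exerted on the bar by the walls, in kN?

P ≈ 7.14 kN

If the wall were absent the bar would grow by αΔT L = 8.7×10⁻⁶ × 109 × 1825 = 1.731 mm.
The gap closes (δ_free > 0.7 mm) and the wall then resists a further 1.731 − 0.7 = 1.031 mm of expansion.
Compatibility: PL/(AE) = 1.031 mm, so σ = P/A = E × (1.031/1825) = 62.12 MPa.
P = σA = 62.12 × 115 = 7.144 kN.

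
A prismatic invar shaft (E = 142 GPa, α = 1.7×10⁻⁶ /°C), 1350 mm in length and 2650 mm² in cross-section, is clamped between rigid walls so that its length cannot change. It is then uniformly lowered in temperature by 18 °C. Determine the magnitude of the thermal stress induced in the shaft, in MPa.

σ ≈ 4.35 MPa (tensile)

Because both ends are immovable the net strain is zero, and the suppressed thermal strain is αΔT = 1.7×10⁻⁶ × 18 = 30.6×10⁻⁶.
The stress required to suppress this strain is σ = Eε = 142×10³ × 30.6×10⁻⁶ = 4.345 MPa, tensile since the shaft is trying to contract.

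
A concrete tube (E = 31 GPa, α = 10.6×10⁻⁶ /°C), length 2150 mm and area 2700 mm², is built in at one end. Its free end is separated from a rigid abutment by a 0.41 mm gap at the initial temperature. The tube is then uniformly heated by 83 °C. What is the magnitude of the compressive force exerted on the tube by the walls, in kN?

Free thermal elongation = αΔT L = 10.6×10⁻⁶ × 83 × 2150 = 1.892 mm.
This exceeds the 0.41 mm gap, so the wall pushes back. The portion of expansion that must be recovered elastically is δ_free − gap = 1.892 − 0.41 = 1.482 mm.
That suppressed elongation corresponds to σ = E·Δ/L = 31×10³ × 1.482/2150 = 21.36 MPa.
Force on the wall = σA = 21.36 × 2700 mm² = 57.68 kN.

P ≈ 57.7 kN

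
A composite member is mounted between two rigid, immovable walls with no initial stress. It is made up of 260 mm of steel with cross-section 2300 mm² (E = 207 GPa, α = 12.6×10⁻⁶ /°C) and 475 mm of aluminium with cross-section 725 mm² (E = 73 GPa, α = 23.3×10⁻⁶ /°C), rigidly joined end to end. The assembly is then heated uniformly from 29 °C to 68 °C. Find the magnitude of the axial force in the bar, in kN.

P ≈ 58.8 kN (compressive)

With the walls removed the bar would change length by δ_free = Σ αᵢΔT Lᵢ = 12.6×10⁻⁶×39×260 + 23.3×10⁻⁶×39×475 = 0.5594 mm.
The walls prevent any net length change, so an axial force P (same in every segment) develops. Compatibility: P · Σ Lᵢ/(AᵢEᵢ) = δ_free.
Σ Lᵢ/(AᵢEᵢ) = 260/(2300×207×10³) + 475/(725×73×10³) = 9.521×10⁻⁶ mm/N.
Hence P = δ_free / Σ(L/AE) = 0.5594/9.521×10⁻⁶ = 58.75 kN (compressive).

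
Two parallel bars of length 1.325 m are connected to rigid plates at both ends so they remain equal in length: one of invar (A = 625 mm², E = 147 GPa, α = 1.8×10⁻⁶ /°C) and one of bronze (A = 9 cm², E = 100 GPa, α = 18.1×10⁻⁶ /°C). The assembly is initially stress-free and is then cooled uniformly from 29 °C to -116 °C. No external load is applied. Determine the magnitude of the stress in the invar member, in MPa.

σ ≈ 172 MPa (compressive)

The bronze has the larger α, so on cooling it would change length more than the invar if both were free. The rigid plates force a common final length, so the bronze is put into tension and the invar into compression, with equal and opposite forces P (no external load).
Equating the net (thermal + elastic) strains gives |α₁ − α₂|·ΔT = P·[1/(A₁E₁) + 1/(A₂E₂)].
|α₁ − α₂|·ΔT = 16.3×10⁻⁶ × 145 = 0.002364.
1/(A₁E₁) + 1/(A₂E₂) = 1/(625×147×10³) + 1/(900×100×10³) = 2.2×10⁻⁸ N⁻¹.
So P = 0.002364 / 2.2×10⁻⁸ = 107.5 kN.
σ_{invar} = P/A₁ = 107500/625 = 171.9 MPa, compressive.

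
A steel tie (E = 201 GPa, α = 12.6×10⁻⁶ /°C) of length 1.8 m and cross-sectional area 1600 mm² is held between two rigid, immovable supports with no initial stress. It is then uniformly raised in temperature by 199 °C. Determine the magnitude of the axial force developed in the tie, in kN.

P ≈ 806 kN (compressive)

Full restraint means ε = 0, so the stress is σ = EαΔT = 201×10³ × 12.6×10⁻⁶ × 199 = 504 MPa.
P = AEαΔT = 1600 × 201×10³ × 12.6×10⁻⁶ × 199 = 806.4 kN (compressive).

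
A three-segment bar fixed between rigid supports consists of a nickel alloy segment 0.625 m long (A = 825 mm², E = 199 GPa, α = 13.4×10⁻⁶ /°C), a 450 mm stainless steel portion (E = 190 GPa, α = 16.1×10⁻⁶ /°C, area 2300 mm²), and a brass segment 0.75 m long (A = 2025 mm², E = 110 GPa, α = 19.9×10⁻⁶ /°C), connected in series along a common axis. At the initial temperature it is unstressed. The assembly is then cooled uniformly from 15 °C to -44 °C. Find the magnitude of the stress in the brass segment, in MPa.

σ ≈ 108 MPa (tensile)

If the supports were absent, the total length change would be Σ αᵢΔT Lᵢ = 13.4×10⁻⁶×59×625 + 16.1×10⁻⁶×59×450 + 19.9×10⁻⁶×59×750 = 1.802 mm.
The rigid supports impose zero overall length change; the single axial force P common to all segments must satisfy P Σ Lᵢ/(AᵢEᵢ) = δ_free.
The series flexibility is Σ Lᵢ/(AᵢEᵢ) = 625/(825×199×10³) + 450/(2300×190×10³) + 750/(2025×110×10³) = 8.204×10⁻⁶ mm/N.
Hence P = δ_free / Σ(L/AE) = 1.802/8.204×10⁻⁶ = 219.7 kN (tensile).
σ_{brass} = P / A = 219700 / 2025 = 108.5 MPa.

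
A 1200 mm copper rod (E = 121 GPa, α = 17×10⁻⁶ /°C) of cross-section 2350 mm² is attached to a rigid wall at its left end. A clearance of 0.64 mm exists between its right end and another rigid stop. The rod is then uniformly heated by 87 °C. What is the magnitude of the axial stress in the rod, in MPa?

Unrestrained expansion: δ_free = αΔT L = 17×10⁻⁶ × 87 × 1200 = 1.775 mm.
The gap closes (δ_free > 0.64 mm) and the wall then resists a further 1.775 − 0.64 = 1.135 mm of expansion.
So σ = E(δ_free − g)/L = 121×10³ × 1.135/1200 = 114.4 MPa.

σ ≈ 114 MPa (compressive)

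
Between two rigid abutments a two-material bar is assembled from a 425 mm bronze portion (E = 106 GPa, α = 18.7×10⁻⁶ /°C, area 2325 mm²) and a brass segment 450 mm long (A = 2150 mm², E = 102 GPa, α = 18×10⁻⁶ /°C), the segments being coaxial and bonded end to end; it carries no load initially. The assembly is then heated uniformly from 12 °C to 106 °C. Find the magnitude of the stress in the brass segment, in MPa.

σ ≈ 186 MPa (compressive)

Free thermal expansion of the whole bar: Σ αᵢΔT Lᵢ = 18.7×10⁻⁶×94×425 + 18×10⁻⁶×94×450 = 1.508 mm.
The walls prevent any net length change, so an axial force P (same in every segment) develops. Compatibility: P · Σ Lᵢ/(AᵢEᵢ) = δ_free.
Σ Lᵢ/(AᵢEᵢ) = 425/(2325×106×10³) + 450/(2150×102×10³) = 3.776×10⁻⁶ mm/N.
Hence P = δ_free / Σ(L/AE) = 1.508/3.776×10⁻⁶ = 399.4 kN (compressive).
σ_{brass} = P / A = 399400 / 2150 = 185.8 MPa.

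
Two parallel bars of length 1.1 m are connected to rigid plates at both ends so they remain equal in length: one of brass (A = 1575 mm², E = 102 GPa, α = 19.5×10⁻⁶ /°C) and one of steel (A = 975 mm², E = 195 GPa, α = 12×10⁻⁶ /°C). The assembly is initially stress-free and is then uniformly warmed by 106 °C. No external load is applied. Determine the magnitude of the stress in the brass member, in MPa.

Both members must finish at the same length. With the larger α, the brass tends to over-expand; the plates restrain it, putting the brass in compression and the steel in tension. With no external load the two internal forces are equal and opposite, magnitude P.
Compatibility of the two members (thermal + elastic change equal): (α₁ − α₂)ΔT = P·[1/(A₁E₁) + 1/(A₂E₂)].
|α₁ − α₂|·ΔT = 7.5×10⁻⁶ × 106 = 0.000795.
1/(A₁E₁) + 1/(A₂E₂) = 1/(1575×102×10³) + 1/(975×195×10³) = 1.148×10⁻⁸ N⁻¹.
So P = 0.000795 / 1.148×10⁻⁸ = 69.22 kN.
σ_{brass} = P/A₁ = 69220/1575 = 43.95 MPa, compressive.

σ ≈ 44 MPa (compressive)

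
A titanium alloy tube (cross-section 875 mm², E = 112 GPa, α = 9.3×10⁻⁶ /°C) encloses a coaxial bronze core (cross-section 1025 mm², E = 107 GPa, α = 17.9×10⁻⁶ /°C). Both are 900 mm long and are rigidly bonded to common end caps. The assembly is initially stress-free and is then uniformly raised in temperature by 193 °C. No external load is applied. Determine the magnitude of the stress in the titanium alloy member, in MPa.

Both members must finish at the same length. With the larger α, the bronze tends to over-expand; the plates restrain it, putting the bronze in compression and the titanium alloy in tension. With no external load the two internal forces are equal and opposite, magnitude P.
Equating the net (thermal + elastic) strains gives |α₁ − α₂|·ΔT = P·[1/(A₁E₁) + 1/(A₂E₂)].
|α₁ − α₂|·ΔT = 8.6×10⁻⁶ × 193 = 0.00166.
1/(A₁E₁) + 1/(A₂E₂) = 1/(875×112×10³) + 1/(1025×107×10³) = 1.932×10⁻⁸ N⁻¹.
P = 0.00166 / 1.932×10⁻⁸ = 85900 N = 85.9 kN.
σ_{titanium alloy} = P/A₁ = 85900/875 = 98.17 MPa, tensile.

σ ≈ 98.2 MPa (tensile)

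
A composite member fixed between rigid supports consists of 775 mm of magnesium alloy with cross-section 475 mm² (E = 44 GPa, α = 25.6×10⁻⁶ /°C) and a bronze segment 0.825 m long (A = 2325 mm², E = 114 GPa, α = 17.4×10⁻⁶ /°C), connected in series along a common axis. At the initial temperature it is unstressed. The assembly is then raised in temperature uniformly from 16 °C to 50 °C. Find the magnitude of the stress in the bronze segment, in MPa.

If the supports were absent, the total length change would be Σ αᵢΔT Lᵢ = 25.6×10⁻⁶×34×775 + 17.4×10⁻⁶×34×825 = 1.163 mm.
The walls prevent any net length change, so an axial force P (same in every segment) develops. Compatibility: P · Σ Lᵢ/(AᵢEᵢ) = δ_free.
Σ Lᵢ/(AᵢEᵢ) = 775/(475×44×10³) + 825/(2325×114×10³) = 4.019×10⁻⁵ mm/N.
P = 1.163 / 4.019×10⁻⁵ = 28930 N = 28.93 kN, compressive.
σ_{bronze} = P / A = 28930 / 2325 = 12.44 MPa.

σ ≈ 12.4 MPa (compressive)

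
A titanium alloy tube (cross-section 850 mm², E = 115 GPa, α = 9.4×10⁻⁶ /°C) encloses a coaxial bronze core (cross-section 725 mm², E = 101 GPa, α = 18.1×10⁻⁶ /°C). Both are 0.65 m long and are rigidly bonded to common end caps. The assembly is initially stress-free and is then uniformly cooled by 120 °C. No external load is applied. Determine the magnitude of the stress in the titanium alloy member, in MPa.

σ ≈ 51.4 MPa (compressive)

Equilibrium of a rigid end plate with no external load gives equal and opposite internal forces ±P in the two members. Since α_{bronze} > α_{titanium alloy}, cooling drives the bronze into tension and the titanium alloy into compression.
Compatibility of the two members (thermal + elastic change equal): (α₁ − α₂)ΔT = P·[1/(A₁E₁) + 1/(A₂E₂)].
|α₁ − α₂|·ΔT = 8.7×10⁻⁶ × 120 = 0.001044.
1/(A₁E₁) + 1/(A₂E₂) = 1/(850×115×10³) + 1/(725×101×10³) = 2.389×10⁻⁸ N⁻¹.
So P = 0.001044 / 2.389×10⁻⁸ = 43.71 kN.
σ_{titanium alloy} = P/A₁ = 43710/850 = 51.42 MPa, compressive.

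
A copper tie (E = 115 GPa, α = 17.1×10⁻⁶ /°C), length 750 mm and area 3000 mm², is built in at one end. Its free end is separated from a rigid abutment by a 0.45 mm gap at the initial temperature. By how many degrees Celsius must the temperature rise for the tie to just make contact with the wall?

The gap closes when αΔT L = 0.45 mm, since the tie is still unstressed at that instant.
ΔT = 0.45 / (17.1×10⁻⁶ × 750) = 35.09 °C.

ΔT ≈ 35.1 °C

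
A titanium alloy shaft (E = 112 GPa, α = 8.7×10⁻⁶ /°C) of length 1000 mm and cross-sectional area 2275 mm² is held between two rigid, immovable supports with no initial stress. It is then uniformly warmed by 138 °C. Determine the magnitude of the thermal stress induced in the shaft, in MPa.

The supports are rigid, so the total axial strain is zero. The restrained thermal strain is ε = αΔT = 8.7×10⁻⁶ × 138 = 1200.6×10⁻⁶.
Hence σ = E·αΔT = 112×10³ × 1200.6×10⁻⁶ = 134.5 MPa, compressive.

σ ≈ 134 MPa (compressive)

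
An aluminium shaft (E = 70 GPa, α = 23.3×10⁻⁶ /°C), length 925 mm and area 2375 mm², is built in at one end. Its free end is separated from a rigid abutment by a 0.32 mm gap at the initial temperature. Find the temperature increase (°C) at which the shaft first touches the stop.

Contact occurs when the free expansion equals the gap: αΔT L = 0.32 mm.
So ΔT = g/(αL) = 0.32/(23.3×10⁻⁶ × 925) = 14.85 °C.

ΔT ≈ 14.8 °C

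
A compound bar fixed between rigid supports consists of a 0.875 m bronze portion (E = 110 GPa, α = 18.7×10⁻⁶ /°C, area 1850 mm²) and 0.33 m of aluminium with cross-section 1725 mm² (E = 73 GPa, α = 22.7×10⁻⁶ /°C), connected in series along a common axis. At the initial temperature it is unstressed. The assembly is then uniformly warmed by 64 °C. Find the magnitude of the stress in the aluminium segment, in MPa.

σ ≈ 128 MPa (compressive)

With the walls removed the bar would change length by δ_free = Σ αᵢΔT Lᵢ = 18.7×10⁻⁶×64×875 + 22.7×10⁻⁶×64×330 = 1.527 mm.
The walls prevent any net length change, so an axial force P (same in every segment) develops. Compatibility: P · Σ Lᵢ/(AᵢEᵢ) = δ_free.
The series flexibility is Σ Lᵢ/(AᵢEᵢ) = 875/(1850×110×10³) + 330/(1725×73×10³) = 6.92×10⁻⁶ mm/N.
Hence P = δ_free / Σ(L/AE) = 1.527/6.92×10⁻⁶ = 220.6 kN (compressive).
σ_{aluminium} = P / A = 220600 / 1725 = 127.9 MPa.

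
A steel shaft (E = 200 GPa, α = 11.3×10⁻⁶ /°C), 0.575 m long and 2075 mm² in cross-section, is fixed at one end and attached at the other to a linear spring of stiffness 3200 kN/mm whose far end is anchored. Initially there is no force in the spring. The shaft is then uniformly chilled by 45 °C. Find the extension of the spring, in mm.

Free thermal contraction: δ_free = αΔT L = 11.3×10⁻⁶ × 45 × 575 = 0.2924 mm.
Let P be the tensile force in the spring. The shaft extends elastically by PL/(AE) and the spring stretches by P/k; together these equal δ_free.
P [ L/(AE) + 1/k ] = δ_free → P [ 575/(2075×200×10³) + 1/(3200×10³) ] = 0.2924.
P = 0.2924 / 1.698×10⁻⁶ = 172200 N.
Spring extension = P/k = 172200/(3200×10³) = 0.05381 mm.

δ ≈ 0.0538 mm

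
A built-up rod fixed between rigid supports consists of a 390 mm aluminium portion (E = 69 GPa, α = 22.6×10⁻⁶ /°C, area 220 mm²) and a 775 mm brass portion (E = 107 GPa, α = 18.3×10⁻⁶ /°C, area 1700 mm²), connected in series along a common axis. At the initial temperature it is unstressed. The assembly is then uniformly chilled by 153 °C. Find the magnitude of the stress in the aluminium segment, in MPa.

σ ≈ 534 MPa (tensile)

With the walls removed the bar would change length by δ_free = Σ αᵢΔT Lᵢ = 22.6×10⁻⁶×153×390 + 18.3×10⁻⁶×153×775 = 3.518 mm.
Since the ends are fixed, an axial force P builds up, equal in every segment, with P · Σ Lᵢ/(AᵢEᵢ) = δ_free.
Σ Lᵢ/(AᵢEᵢ) = 390/(220×69×10³) + 775/(1700×107×10³) = 2.995×10⁻⁵ mm/N.
P = 3.518 / 2.995×10⁻⁵ = 117500 N = 117.5 kN, tensile.
σ_{aluminium} = P / A = 117500 / 220 = 533.9 MPa.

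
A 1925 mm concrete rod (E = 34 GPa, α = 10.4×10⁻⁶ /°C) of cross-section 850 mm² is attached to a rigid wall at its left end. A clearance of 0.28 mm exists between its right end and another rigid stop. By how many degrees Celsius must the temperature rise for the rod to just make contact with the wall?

ΔT ≈ 14 °C

Contact occurs when the free expansion equals the gap: αΔT L = 0.28 mm.
So ΔT = g/(αL) = 0.28/(10.4×10⁻⁶ × 1925) = 13.99 °C.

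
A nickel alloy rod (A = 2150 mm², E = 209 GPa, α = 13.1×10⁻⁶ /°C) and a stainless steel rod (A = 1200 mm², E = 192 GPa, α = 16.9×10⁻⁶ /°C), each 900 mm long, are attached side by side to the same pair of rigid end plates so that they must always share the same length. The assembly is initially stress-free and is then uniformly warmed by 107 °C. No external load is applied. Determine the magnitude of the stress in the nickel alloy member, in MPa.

The stainless steel has the larger α, so on heating it would change length more than the nickel alloy if both were free. The rigid plates force a common final length, so the stainless steel is put into compression and the nickel alloy into tension, with equal and opposite forces P (no external load).
Equating the net (thermal + elastic) strains gives |α₁ − α₂|·ΔT = P·[1/(A₁E₁) + 1/(A₂E₂)].
|α₁ − α₂|·ΔT = 3.8×10⁻⁶ × 107 = 0.0004066.
1/(A₁E₁) + 1/(A₂E₂) = 1/(2150×209×10³) + 1/(1200×192×10³) = 6.566×10⁻⁹ N⁻¹.
So P = 0.0004066 / 6.566×10⁻⁹ = 61.93 kN.
σ_{nickel alloy} = P/A₁ = 61930/2150 = 28.8 MPa, tensile.

σ ≈ 28.8 MPa (tensile)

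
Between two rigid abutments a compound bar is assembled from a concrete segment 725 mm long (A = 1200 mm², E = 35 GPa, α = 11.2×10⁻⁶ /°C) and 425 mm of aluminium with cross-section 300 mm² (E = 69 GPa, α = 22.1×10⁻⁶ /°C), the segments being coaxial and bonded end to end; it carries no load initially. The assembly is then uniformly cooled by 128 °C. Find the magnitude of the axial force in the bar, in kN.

P ≈ 59.3 kN (tensile)

Free thermal contraction of the whole bar: Σ αᵢΔT Lᵢ = 11.2×10⁻⁶×128×725 + 22.1×10⁻⁶×128×425 = 2.242 mm.
The walls prevent any net length change, so an axial force P (same in every segment) develops. Compatibility: P · Σ Lᵢ/(AᵢEᵢ) = δ_free.
The series flexibility is Σ Lᵢ/(AᵢEᵢ) = 725/(1200×35×10³) + 425/(300×69×10³) = 3.779×10⁻⁵ mm/N.
Hence P = δ_free / Σ(L/AE) = 2.242/3.779×10⁻⁵ = 59.31 kN (tensile).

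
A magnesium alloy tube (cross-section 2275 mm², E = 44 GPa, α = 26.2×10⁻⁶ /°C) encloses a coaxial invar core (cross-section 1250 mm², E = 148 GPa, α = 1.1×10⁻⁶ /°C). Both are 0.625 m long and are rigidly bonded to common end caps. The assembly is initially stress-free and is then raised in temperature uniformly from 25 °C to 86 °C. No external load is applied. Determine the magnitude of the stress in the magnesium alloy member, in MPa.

The magnesium alloy has the larger α, so on heating it would change length more than the invar if both were free. The rigid plates force a common final length, so the magnesium alloy is put into compression and the invar into tension, with equal and opposite forces P (no external load).
Compatibility of the two members (thermal + elastic change equal): (α₁ − α₂)ΔT = P·[1/(A₁E₁) + 1/(A₂E₂)].
|α₁ − α₂|·ΔT = 25.1×10⁻⁶ × 61 = 0.001531.
1/(A₁E₁) + 1/(A₂E₂) = 1/(2275×44×10³) + 1/(1250×148×10³) = 1.54×10⁻⁸ N⁻¹.
P = 0.001531 / 1.54×10⁻⁸ = 99450 N = 99.45 kN.
σ_{magnesium alloy} = P/A₁ = 99450/2275 = 43.72 MPa, compressive.

σ ≈ 43.7 MPa (compressive)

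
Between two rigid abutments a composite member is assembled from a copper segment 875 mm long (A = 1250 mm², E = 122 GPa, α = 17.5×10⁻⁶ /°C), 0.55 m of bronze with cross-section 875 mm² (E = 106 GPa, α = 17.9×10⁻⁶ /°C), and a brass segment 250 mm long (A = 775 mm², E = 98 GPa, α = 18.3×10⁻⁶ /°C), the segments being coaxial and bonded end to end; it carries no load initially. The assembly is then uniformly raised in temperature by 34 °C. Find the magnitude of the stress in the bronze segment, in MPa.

If the supports were absent, the total length change would be Σ αᵢΔT Lᵢ = 17.5×10⁻⁶×34×875 + 17.9×10⁻⁶×34×550 + 18.3×10⁻⁶×34×250 = 1.011 mm.
Since the ends are fixed, an axial force P builds up, equal in every segment, with P · Σ Lᵢ/(AᵢEᵢ) = δ_free.
Σ Lᵢ/(AᵢEᵢ) = 875/(1250×122×10³) + 550/(875×106×10³) + 250/(775×98×10³) = 1.496×10⁻⁵ mm/N.
So P = 1.011 / 1.496×10⁻⁵ = 67.58 kN, compressive.
σ_{bronze} = P / A = 67580 / 875 = 77.23 MPa.

σ ≈ 77.2 MPa (compressive)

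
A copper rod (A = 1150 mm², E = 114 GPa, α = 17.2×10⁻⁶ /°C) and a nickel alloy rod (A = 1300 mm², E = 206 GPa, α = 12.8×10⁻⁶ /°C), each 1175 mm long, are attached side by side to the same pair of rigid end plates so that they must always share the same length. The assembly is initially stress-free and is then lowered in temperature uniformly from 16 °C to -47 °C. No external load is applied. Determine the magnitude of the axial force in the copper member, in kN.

P ≈ 24.4 kN (tensile in the copper)

Equilibrium of a rigid end plate with no external load gives equal and opposite internal forces ±P in the two members. Since α_{copper} > α_{nickel alloy}, cooling drives the copper into tension and the nickel alloy into compression.
Compatibility of the two members (thermal + elastic change equal): (α₁ − α₂)ΔT = P·[1/(A₁E₁) + 1/(A₂E₂)].
|α₁ − α₂|·ΔT = 4.4×10⁻⁶ × 63 = 0.0002772.
1/(A₁E₁) + 1/(A₂E₂) = 1/(1150×114×10³) + 1/(1300×206×10³) = 1.136×10⁻⁸ N⁻¹.
So P = 0.0002772 / 1.136×10⁻⁸ = 24.4 kN.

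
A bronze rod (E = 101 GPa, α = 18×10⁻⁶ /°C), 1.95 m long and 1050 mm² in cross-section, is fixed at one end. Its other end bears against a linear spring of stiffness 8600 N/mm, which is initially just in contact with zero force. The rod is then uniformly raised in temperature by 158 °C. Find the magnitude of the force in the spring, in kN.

P ≈ 41.2 kN

Free thermal expansion: δ_free = αΔT L = 18×10⁻⁶ × 158 × 1950 = 5.546 mm.
With a force P in the spring, the elastic change of the rod is PL/(AE) and that of the spring is P/k; compatibility requires their sum to equal δ_free.
P [ L/(AE) + 1/k ] = δ_free → P [ 1950/(1050×101×10³) + 1/(8600) ] = 5.546.
P = 5.546 / 0.0001347 = 41180 N.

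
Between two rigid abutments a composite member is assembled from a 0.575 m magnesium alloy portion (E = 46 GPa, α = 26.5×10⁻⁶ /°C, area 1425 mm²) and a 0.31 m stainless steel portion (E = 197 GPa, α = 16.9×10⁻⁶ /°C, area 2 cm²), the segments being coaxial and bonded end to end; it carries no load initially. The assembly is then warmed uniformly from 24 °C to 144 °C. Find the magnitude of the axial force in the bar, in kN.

P ≈ 148 kN (compressive)

With the walls removed the bar would change length by δ_free = Σ αᵢΔT Lᵢ = 26.5×10⁻⁶×120×575 + 16.9×10⁻⁶×120×310 = 2.457 mm.
Since the ends are fixed, an axial force P builds up, equal in every segment, with P · Σ Lᵢ/(AᵢEᵢ) = δ_free.
Σ Lᵢ/(AᵢEᵢ) = 575/(1425×46×10³) + 310/(200×197×10³) = 1.664×10⁻⁵ mm/N.
So P = 2.457 / 1.664×10⁻⁵ = 147.7 kN, compressive.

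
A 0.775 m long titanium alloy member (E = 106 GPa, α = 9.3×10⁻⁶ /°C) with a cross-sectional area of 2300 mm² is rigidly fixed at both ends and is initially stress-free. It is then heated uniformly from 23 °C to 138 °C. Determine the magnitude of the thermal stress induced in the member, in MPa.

With length fixed, the mechanical strain must cancel the thermal strain αΔT = 9.3×10⁻⁶ × 115 = 1069.5×10⁻⁶.
Hence σ = E·αΔT = 106×10³ × 1069.5×10⁻⁶ = 113.4 MPa, compressive.

σ ≈ 113 MPa (compressive)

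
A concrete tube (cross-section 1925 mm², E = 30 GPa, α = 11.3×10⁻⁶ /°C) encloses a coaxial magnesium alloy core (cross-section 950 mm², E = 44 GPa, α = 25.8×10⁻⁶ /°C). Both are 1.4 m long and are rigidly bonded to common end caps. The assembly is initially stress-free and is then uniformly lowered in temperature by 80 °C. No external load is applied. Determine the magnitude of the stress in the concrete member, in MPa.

Equilibrium of a rigid end plate with no external load gives equal and opposite internal forces ±P in the two members. Since α_{magnesium alloy} > α_{concrete}, cooling drives the magnesium alloy into tension and the concrete into compression.
Setting the final lengths equal and cancelling L: (α₁ − α₂)ΔT = P/(A₁E₁) + P/(A₂E₂).
|α₁ − α₂|·ΔT = 14.5×10⁻⁶ × 80 = 0.00116.
1/(A₁E₁) + 1/(A₂E₂) = 1/(1925×30×10³) + 1/(950×44×10³) = 4.124×10⁻⁸ N⁻¹.
P = 0.00116 / 4.124×10⁻⁸ = 28130 N = 28.13 kN.
σ_{concrete} = P/A₁ = 28130/1925 = 14.61 MPa, compressive.

σ ≈ 14.6 MPa (compressive)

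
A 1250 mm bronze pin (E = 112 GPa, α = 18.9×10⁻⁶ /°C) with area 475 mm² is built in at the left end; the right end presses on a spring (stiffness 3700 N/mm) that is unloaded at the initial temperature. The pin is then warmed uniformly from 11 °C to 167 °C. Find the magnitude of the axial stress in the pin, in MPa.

σ ≈ 26.4 MPa (compressive)

Free thermal expansion: δ_free = αΔT L = 18.9×10⁻⁶ × 156 × 1250 = 3.685 mm.
Let P be the compressive force at the spring. The pin shortens elastically by PL/(AE) and the spring compresses by P/k; together these equal δ_free.
P [ L/(AE) + 1/k ] = δ_free → P [ 1250/(475×112×10³) + 1/(3700) ] = 3.685.
P = 3.685 / 0.0002938 = 12550 N.
σ = P/A = 12550/475 = 26.41 MPa.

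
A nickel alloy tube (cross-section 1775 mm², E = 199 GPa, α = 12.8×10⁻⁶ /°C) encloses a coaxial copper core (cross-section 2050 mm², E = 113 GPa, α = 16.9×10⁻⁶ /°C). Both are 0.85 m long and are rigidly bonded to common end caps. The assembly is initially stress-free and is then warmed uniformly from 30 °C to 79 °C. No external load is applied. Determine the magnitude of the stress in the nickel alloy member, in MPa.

σ ≈ 15.8 MPa (tensile)

Equilibrium of a rigid end plate with no external load gives equal and opposite internal forces ±P in the two members. Since α_{copper} > α_{nickel alloy}, heating drives the copper into compression and the nickel alloy into tension.
Setting the final lengths equal and cancelling L: (α₁ − α₂)ΔT = P/(A₁E₁) + P/(A₂E₂).
|α₁ − α₂|·ΔT = 4.1×10⁻⁶ × 49 = 0.0002009.
1/(A₁E₁) + 1/(A₂E₂) = 1/(1775×199×10³) + 1/(2050×113×10³) = 7.148×10⁻⁹ N⁻¹.
So P = 0.0002009 / 7.148×10⁻⁹ = 28.11 kN.
σ_{nickel alloy} = P/A₁ = 28110/1775 = 15.83 MPa, tensile.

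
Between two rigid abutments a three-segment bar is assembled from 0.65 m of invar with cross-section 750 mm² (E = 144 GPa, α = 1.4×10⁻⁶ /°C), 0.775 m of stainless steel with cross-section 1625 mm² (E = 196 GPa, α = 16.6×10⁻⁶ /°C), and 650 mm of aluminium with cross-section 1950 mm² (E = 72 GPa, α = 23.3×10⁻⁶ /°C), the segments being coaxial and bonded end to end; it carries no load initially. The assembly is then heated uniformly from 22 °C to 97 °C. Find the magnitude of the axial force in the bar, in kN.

If the supports were absent, the total length change would be Σ αᵢΔT Lᵢ = 1.4×10⁻⁶×75×650 + 16.6×10⁻⁶×75×775 + 23.3×10⁻⁶×75×650 = 2.169 mm.
The walls prevent any net length change, so an axial force P (same in every segment) develops. Compatibility: P · Σ Lᵢ/(AᵢEᵢ) = δ_free.
The series flexibility is Σ Lᵢ/(AᵢEᵢ) = 650/(750×144×10³) + 775/(1625×196×10³) + 650/(1950×72×10³) = 1.308×10⁻⁵ mm/N.
So P = 2.169 / 1.308×10⁻⁵ = 165.8 kN, compressive.

P ≈ 166 kN (compressive)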